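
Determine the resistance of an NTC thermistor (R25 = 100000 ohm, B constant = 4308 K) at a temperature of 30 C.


NTC thermistor equation: Rt = R25 * exp(B * (1/T - 1/T25)).
T in Kelvin: 303.15 K, T25 = 298.15 K
1/T - 1/T25 = 1/303.15 - 1/298.15 = -5.532e-05
B * (1/T - 1/T25) = 4308 * -5.532e-05 = -0.2383
Rt = 100000 * exp(-0.2383) = 78795.4 ohm

78795.4 ohm


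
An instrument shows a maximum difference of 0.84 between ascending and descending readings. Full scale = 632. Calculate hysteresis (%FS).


Hysteresis = (max difference / full scale) * 100%.
H = (0.84 / 632) * 100
H = 0.133 %FS

0.133 %FS


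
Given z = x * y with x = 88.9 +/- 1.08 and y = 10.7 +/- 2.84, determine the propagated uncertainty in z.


For a product z = x*y, the relative uncertainty is:
uz/z = sqrt((ux/x)^2 + (uy/y)^2)
Relative uncertainties: ux/x = 1.08/88.9 = 0.012148
uy/y = 2.84/10.7 = 0.265421
z = 88.9 * 10.7 = 951.2
uz = 951.2 * sqrt(0.012148^2 + 0.265421^2) = 252.74

252.74


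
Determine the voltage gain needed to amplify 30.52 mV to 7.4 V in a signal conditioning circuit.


Gain = Vout / Vin (converting to same units).
G = 7.4 V / 30.52 mV
G = 7400.0 mV / 30.52 mV
G = 242.46

242.46


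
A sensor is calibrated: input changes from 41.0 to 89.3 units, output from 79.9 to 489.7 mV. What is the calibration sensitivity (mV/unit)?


Sensitivity = (y2 - y1) / (x2 - x1).
S = (489.7 - 79.9) / (89.3 - 41.0)
S = 409.8 / 48.3
S = 8.4845 mV/unit

8.4845 mV/unit


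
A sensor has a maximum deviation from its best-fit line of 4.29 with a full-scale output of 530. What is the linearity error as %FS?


Linearity error = (max deviation / full scale) * 100%.
Linearity = (4.29 / 530) * 100
Linearity = 0.809 %FS

0.809 %FS


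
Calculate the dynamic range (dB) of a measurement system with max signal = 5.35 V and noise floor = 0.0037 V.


Dynamic range = 20 * log10(Vmax / Vnoise).
DR = 20 * log10(5.35 / 0.0037)
DR = 20 * log10(1445.95)
DR = 63.2 dB

63.2 dB


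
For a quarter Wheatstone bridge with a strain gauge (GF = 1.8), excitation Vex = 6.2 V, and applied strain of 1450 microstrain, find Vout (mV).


Quarter bridge output: Vout = (GF * epsilon * Vex) / 4.
Vout = (1.8 * 1450e-6 * 6.2) / 4
Vout = 0.016182 / 4 V
Vout = 0.0040455 V = 4.0455 mV

4.0455 mV


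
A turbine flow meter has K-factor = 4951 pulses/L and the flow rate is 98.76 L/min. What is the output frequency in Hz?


Frequency = K * Q / 60 (converting L/min to L/s).
f = 4951 * 98.76 / 60
f = 488960.76 / 60
f = 8149.35 Hz

8149.35 Hz


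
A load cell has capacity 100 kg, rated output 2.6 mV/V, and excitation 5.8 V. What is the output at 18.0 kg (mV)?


Vout = rated_output * Vex * (load / capacity).
Vout = 2.6 * 5.8 * (18.0 / 100)
Vout = 2.6 * 5.8 * 0.18
Vout = 2.714 mV

2.714 mV


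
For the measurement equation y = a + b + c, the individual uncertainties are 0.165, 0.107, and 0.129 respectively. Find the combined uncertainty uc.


For a sum of independent quantities, uc = sqrt(u1^2 + u2^2 + u3^2).
uc = sqrt(0.165^2 + 0.107^2 + 0.129^2)
uc = sqrt(0.027225 + 0.011449 + 0.016641)
uc = 0.2352

0.2352


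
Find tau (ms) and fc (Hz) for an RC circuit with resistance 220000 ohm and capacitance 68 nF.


Time constant: tau = R * C.
tau = 220000 * 6.80e-08 = 0.01496 s
tau = 14.96 ms
Cutoff frequency: fc = 1 / (2*pi*R*C).
fc = 1 / (2*pi*0.01496) = 10.64 Hz

tau = 14.96 ms, fc = 10.64 Hz


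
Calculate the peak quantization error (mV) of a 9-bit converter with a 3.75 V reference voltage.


The maximum quantization error is +/- LSB/2.
LSB = Vref / 2^n = 3.75 / 512 = 0.00732422 V
Max error = LSB / 2 = 0.00732422 / 2 = 0.00366211 V
Max error = 3.6621 mV

3.6621 mV


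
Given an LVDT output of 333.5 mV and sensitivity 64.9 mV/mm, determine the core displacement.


Displacement = Vout / sensitivity.
d = 333.5 / 64.9
d = 5.139 mm

5.139 mm


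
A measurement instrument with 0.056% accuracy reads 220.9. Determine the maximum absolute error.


Absolute error = (accuracy% / 100) * reading.
Error = (0.056 / 100) * 220.9
Error = 0.00056 * 220.9
Error = 0.1237

0.1237


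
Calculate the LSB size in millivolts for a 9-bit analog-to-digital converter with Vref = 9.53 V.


The resolution (LSB) of an ADC is Vref / 2^n.
LSB = 9.53 / 2^9
LSB = 9.53 / 512
LSB = 0.01861328 V = 18.61328125 mV

18.61328125 mV


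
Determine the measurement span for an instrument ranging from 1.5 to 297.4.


Span = upper range - lower range.
Span = 297.4 - (1.5)
Span = 295.9

295.9


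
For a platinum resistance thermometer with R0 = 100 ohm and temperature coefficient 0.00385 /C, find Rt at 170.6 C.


The RTD equation: Rt = R0 * (1 + alpha * T).
Rt = 100 * (1 + 0.00385 * 170.6)
Rt = 100 * (1 + 0.65681)
Rt = 100 * 1.65681
Rt = 165.681 ohm

165.681 ohm


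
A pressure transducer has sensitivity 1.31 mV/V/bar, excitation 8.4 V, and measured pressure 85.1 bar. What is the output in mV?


Output = sensitivity * Vex * P.
Vout = 1.31 * 8.4 * 85.1
Vout = 11.004 * 85.1
Vout = 936.44 mV

936.44 mV


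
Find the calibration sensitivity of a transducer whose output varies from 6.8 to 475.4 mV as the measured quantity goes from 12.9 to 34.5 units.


Sensitivity = (y2 - y1) / (x2 - x1).
S = (475.4 - 6.8) / (34.5 - 12.9)
S = 468.6 / 21.6
S = 21.6944 mV/unit

21.6944 mV/unit


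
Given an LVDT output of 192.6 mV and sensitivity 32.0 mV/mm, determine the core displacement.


Displacement = Vout / sensitivity.
d = 192.6 / 32.0
d = 6.019 mm

6.019 mm


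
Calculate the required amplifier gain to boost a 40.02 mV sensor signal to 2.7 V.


Gain = Vout / Vin (converting to same units).
G = 2.7 V / 40.02 mV
G = 2700.0 mV / 40.02 mV
G = 67.47

67.47


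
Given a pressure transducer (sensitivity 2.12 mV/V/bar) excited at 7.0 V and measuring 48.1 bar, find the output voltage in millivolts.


Output = sensitivity * Vex * P.
Vout = 2.12 * 7.0 * 48.1
Vout = 14.84 * 48.1
Vout = 713.8 mV

713.8 mV


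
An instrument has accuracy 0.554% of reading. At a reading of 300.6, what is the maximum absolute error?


Absolute error = (accuracy% / 100) * reading.
Error = (0.554 / 100) * 300.6
Error = 0.00554 * 300.6
Error = 1.6653

1.6653


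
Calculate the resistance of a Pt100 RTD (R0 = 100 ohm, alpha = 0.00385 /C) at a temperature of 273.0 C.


The RTD equation: Rt = R0 * (1 + alpha * T).
Rt = 100 * (1 + 0.00385 * 273.0)
Rt = 100 * (1 + 1.05105)
Rt = 100 * 2.05105
Rt = 205.105 ohm

205.105 ohm


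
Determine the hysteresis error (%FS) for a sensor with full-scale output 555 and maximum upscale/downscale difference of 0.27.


Hysteresis = (max difference / full scale) * 100%.
H = (0.27 / 555) * 100
H = 0.049 %FS

0.049 %FS


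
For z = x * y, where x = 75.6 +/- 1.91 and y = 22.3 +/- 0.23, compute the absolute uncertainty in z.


For a product z = x*y, the relative uncertainty is:
uz/z = sqrt((ux/x)^2 + (uy/y)^2)
Relative uncertainties: ux/x = 1.91/75.6 = 0.025265
uy/y = 0.23/22.3 = 0.010314
z = 75.6 * 22.3 = 1685.9
uz = 1685.9 * sqrt(0.025265^2 + 0.010314^2) = 46.006

46.006


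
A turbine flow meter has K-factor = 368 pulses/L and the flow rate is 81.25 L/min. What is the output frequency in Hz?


Frequency = K * Q / 60 (converting L/min to L/s).
f = 368 * 81.25 / 60
f = 29900.0 / 60
f = 498.33 Hz

498.33 Hz


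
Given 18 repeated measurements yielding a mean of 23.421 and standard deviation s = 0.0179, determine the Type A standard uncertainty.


The standard uncertainty for Type A evaluation is u = s / sqrt(n).
u = 0.0179 / sqrt(18)
u = 0.0179 / 4.2426
u = 0.0042

0.0042


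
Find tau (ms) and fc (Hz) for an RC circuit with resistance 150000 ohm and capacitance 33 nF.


Time constant: tau = R * C.
tau = 150000 * 3.30e-08 = 0.00495 s
tau = 4.95 ms
Cutoff frequency: fc = 1 / (2*pi*R*C).
fc = 1 / (2*pi*0.00495) = 32.15 Hz

tau = 4.95 ms, fc = 32.15 Hz


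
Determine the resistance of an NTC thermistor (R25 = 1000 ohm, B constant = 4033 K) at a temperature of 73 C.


NTC thermistor equation: Rt = R25 * exp(B * (1/T - 1/T25)).
T in Kelvin: 346.15 K, T25 = 298.15 K
1/T - 1/T25 = 1/346.15 - 1/298.15 = -0.0004651
B * (1/T - 1/T25) = 4033 * -0.0004651 = -1.8757
Rt = 1000 * exp(-1.8757) = 153.2 ohm

153.2 ohm


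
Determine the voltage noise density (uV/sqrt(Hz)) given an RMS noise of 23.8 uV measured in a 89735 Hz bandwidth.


Noise spectral density = Vrms / sqrt(BW).
NSD = 23.8 / sqrt(89735)
NSD = 23.8 / 299.558
NSD = 0.0795 uV/sqrt(Hz)

0.0795 uV/sqrt(Hz)


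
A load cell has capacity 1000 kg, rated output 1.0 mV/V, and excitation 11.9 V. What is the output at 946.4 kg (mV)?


Vout = rated_output * Vex * (load / capacity).
Vout = 1.0 * 11.9 * (946.4 / 1000)
Vout = 1.0 * 11.9 * 0.9464
Vout = 11.262 mV

11.262 mV


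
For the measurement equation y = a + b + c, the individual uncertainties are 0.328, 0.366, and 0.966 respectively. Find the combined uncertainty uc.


For a sum of independent quantities, uc = sqrt(u1^2 + u2^2 + u3^2).
uc = sqrt(0.328^2 + 0.366^2 + 0.966^2)
uc = sqrt(0.107584 + 0.133956 + 0.933156)
uc = 1.0838

1.0838


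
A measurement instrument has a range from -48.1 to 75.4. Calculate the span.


Span = upper range - lower range.
Span = 75.4 - (-48.1)
Span = 123.5

123.5


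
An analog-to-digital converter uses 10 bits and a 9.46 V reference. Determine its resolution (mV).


The resolution (LSB) of an ADC is Vref / 2^n.
LSB = 9.46 / 2^10
LSB = 9.46 / 1024
LSB = 0.00923828 V = 9.23828125 mV

9.23828125 mV


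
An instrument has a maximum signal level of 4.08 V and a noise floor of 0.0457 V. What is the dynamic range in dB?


Dynamic range = 20 * log10(Vmax / Vnoise).
DR = 20 * log10(4.08 / 0.0457)
DR = 20 * log10(89.28)
DR = 39.01 dB

39.01 dB


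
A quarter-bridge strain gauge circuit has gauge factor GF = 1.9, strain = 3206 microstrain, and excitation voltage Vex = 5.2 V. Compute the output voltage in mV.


Quarter bridge output: Vout = (GF * epsilon * Vex) / 4.
Vout = (1.9 * 3206e-6 * 5.2) / 4
Vout = 0.03167528 / 4 V
Vout = 0.00791882 V = 7.9188 mV

7.9188 mV


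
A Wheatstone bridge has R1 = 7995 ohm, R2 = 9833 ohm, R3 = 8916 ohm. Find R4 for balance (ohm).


At balance: R1*R4 = R2*R3, so R4 = R2*R3/R1.
R4 = 9833 * 8916 / 7995
R4 = 87671028 / 7995
R4 = 10965.73 ohm

10965.73 ohm


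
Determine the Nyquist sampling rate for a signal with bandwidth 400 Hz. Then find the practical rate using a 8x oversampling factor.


By Nyquist theorem, fs_min = 2 * fmax.
fs_min = 2 * 400 = 800 Hz
Practical rate = 8 * fs_min = 8 * 800 = 6400 Hz

fs_min = 800 Hz, fs_practical = 6400 Hz


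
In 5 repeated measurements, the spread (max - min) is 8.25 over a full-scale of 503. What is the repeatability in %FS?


Repeatability = (spread / full scale) * 100%.
R = (8.25 / 503) * 100
R = 1.64 %FS

1.64 %FS


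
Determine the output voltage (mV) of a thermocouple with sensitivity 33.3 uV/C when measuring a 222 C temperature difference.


The thermocouple output V = sensitivity * dT.
V = 33.3 uV/C * 222 C
V = 7392.6 uV
V = 7.393 mV

7.393 mV


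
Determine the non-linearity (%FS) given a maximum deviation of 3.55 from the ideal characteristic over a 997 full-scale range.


Linearity error = (max deviation / full scale) * 100%.
Linearity = (3.55 / 997) * 100
Linearity = 0.356 %FS

0.356 %FS


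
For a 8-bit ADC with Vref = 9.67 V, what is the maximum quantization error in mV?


The maximum quantization error is +/- LSB/2.
LSB = Vref / 2^n = 9.67 / 256 = 0.03777344 V
Max error = LSB / 2 = 0.03777344 / 2 = 0.01888672 V
Max error = 18.8867 mV

18.8867 mV


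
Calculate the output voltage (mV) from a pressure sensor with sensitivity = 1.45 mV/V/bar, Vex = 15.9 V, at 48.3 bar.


Output = sensitivity * Vex * P.
Vout = 1.45 * 15.9 * 48.3
Vout = 23.055 * 48.3
Vout = 1113.56 mV

1113.56 mV


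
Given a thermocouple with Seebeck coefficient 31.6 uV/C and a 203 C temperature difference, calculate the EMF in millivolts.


The thermocouple output V = sensitivity * dT.
V = 31.6 uV/C * 203 C
V = 6414.8 uV
V = 6.415 mV

6.415 mV


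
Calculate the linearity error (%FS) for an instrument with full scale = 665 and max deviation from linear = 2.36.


Linearity error = (max deviation / full scale) * 100%.
Linearity = (2.36 / 665) * 100
Linearity = 0.355 %FS

0.355 %FS


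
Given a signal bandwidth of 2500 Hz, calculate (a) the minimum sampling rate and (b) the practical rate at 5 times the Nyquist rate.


By Nyquist theorem, fs_min = 2 * fmax.
fs_min = 2 * 2500 = 5000 Hz
Practical rate = 5 * fs_min = 5 * 5000 = 25000 Hz

fs_min = 5000 Hz, fs_practical = 25000 Hz


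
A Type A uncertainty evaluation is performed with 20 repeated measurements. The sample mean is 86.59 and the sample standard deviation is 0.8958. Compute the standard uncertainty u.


The standard uncertainty for Type A evaluation is u = s / sqrt(n).
u = 0.8958 / sqrt(20)
u = 0.8958 / 4.4721
u = 0.2003

0.2003


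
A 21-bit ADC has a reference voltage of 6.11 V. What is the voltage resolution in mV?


The resolution (LSB) of an ADC is Vref / 2^n.
LSB = 6.11 / 2^21
LSB = 6.11 / 2097152
LSB = 2.91e-06 V = 0.00291348 mV

0.00291348 mV


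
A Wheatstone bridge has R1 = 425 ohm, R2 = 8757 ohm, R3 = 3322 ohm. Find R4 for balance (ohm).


At balance: R1*R4 = R2*R3, so R4 = R2*R3/R1.
R4 = 8757 * 3322 / 425
R4 = 29090754 / 425
R4 = 68448.83 ohm

68448.83 ohm


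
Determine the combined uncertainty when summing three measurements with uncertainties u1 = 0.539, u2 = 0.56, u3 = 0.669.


For a sum of independent quantities, uc = sqrt(u1^2 + u2^2 + u3^2).
uc = sqrt(0.539^2 + 0.56^2 + 0.669^2)
uc = sqrt(0.290521 + 0.3136 + 0.447561)
uc = 1.0255

1.0255


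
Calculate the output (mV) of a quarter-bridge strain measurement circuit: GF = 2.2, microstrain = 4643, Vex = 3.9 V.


Quarter bridge output: Vout = (GF * epsilon * Vex) / 4.
Vout = (2.2 * 4643e-6 * 3.9) / 4
Vout = 0.03983694 / 4 V
Vout = 0.00995924 V = 9.9592 mV

9.9592 mV


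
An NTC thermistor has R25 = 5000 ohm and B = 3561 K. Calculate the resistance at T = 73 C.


NTC thermistor equation: Rt = R25 * exp(B * (1/T - 1/T25)).
T in Kelvin: 346.15 K, T25 = 298.15 K
1/T - 1/T25 = 1/346.15 - 1/298.15 = -0.0004651
B * (1/T - 1/T25) = 3561 * -0.0004651 = -1.6562
Rt = 5000 * exp(-1.6562) = 954.3 ohm

954.3 ohm


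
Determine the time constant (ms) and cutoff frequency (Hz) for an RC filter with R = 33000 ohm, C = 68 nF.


Time constant: tau = R * C.
tau = 33000 * 6.80e-08 = 0.002244 s
tau = 2.244 ms
Cutoff frequency: fc = 1 / (2*pi*R*C).
fc = 1 / (2*pi*0.002244) = 70.92 Hz

tau = 2.244 ms, fc = 70.92 Hz


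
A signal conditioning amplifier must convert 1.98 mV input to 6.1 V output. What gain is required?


Gain = Vout / Vin (converting to same units).
G = 6.1 V / 1.98 mV
G = 6100.0 mV / 1.98 mV
G = 3080.81

3080.81


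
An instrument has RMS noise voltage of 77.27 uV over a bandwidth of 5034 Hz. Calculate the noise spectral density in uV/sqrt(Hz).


Noise spectral density = Vrms / sqrt(BW).
NSD = 77.27 / sqrt(5034)
NSD = 77.27 / 70.9507
NSD = 1.0891 uV/sqrt(Hz)

1.0891 uV/sqrt(Hz)


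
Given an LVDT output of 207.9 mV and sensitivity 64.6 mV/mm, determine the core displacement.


Displacement = Vout / sensitivity.
d = 207.9 / 64.6
d = 3.218 mm

3.218 mm


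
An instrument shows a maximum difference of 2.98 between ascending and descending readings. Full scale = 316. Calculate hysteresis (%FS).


Hysteresis = (max difference / full scale) * 100%.
H = (2.98 / 316) * 100
H = 0.943 %FS

0.943 %FS


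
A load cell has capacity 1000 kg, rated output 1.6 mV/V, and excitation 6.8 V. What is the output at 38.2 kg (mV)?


Vout = rated_output * Vex * (load / capacity).
Vout = 1.6 * 6.8 * (38.2 / 1000)
Vout = 1.6 * 6.8 * 0.0382
Vout = 0.416 mV

0.416 mV


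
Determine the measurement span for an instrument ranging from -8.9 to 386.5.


Span = upper range - lower range.
Span = 386.5 - (-8.9)
Span = 395.4

395.4


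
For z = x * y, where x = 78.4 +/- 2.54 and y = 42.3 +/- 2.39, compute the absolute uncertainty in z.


For a product z = x*y, the relative uncertainty is:
uz/z = sqrt((ux/x)^2 + (uy/y)^2)
Relative uncertainties: ux/x = 2.54/78.4 = 0.032398
uy/y = 2.39/42.3 = 0.056501
z = 78.4 * 42.3 = 3316.3
uz = 3316.3 * sqrt(0.032398^2 + 0.056501^2) = 215.994

215.994


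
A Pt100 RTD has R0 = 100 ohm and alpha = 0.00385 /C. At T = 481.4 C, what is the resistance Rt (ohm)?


The RTD equation: Rt = R0 * (1 + alpha * T).
Rt = 100 * (1 + 0.00385 * 481.4)
Rt = 100 * (1 + 1.85339)
Rt = 100 * 2.85339
Rt = 285.339 ohm

285.339 ohm


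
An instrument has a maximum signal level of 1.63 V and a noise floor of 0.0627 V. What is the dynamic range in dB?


Dynamic range = 20 * log10(Vmax / Vnoise).
DR = 20 * log10(1.63 / 0.0627)
DR = 20 * log10(26.0)
DR = 28.3 dB

28.3 dB


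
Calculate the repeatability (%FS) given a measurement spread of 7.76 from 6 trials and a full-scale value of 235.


Repeatability = (spread / full scale) * 100%.
R = (7.76 / 235) * 100
R = 3.302 %FS

3.302 %FS


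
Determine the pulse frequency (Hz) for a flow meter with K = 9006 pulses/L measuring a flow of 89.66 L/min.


Frequency = K * Q / 60 (converting L/min to L/s).
f = 9006 * 89.66 / 60
f = 807477.96 / 60
f = 13457.97 Hz

13457.97 Hz


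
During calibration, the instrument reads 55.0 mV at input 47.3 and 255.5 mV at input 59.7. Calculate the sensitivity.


Sensitivity = (y2 - y1) / (x2 - x1).
S = (255.5 - 55.0) / (59.7 - 47.3)
S = 200.5 / 12.4
S = 16.1694 mV/unit

16.1694 mV/unit


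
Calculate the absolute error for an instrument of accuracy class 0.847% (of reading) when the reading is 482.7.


Absolute error = (accuracy% / 100) * reading.
Error = (0.847 / 100) * 482.7
Error = 0.00847 * 482.7
Error = 4.0885

4.0885


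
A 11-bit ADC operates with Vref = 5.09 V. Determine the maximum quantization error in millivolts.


The maximum quantization error is +/- LSB/2.
LSB = Vref / 2^n = 5.09 / 2048 = 0.00248535 V
Max error = LSB / 2 = 0.00248535 / 2 = 0.00124268 V
Max error = 1.2427 mV

1.2427 mV


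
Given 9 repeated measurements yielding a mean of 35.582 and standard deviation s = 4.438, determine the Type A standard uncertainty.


The standard uncertainty for Type A evaluation is u = s / sqrt(n).
u = 4.438 / sqrt(9)
u = 4.438 / 3.0
u = 1.4793

1.4793


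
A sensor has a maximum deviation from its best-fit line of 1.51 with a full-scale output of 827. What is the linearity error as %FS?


Linearity error = (max deviation / full scale) * 100%.
Linearity = (1.51 / 827) * 100
Linearity = 0.183 %FS

0.183 %FS


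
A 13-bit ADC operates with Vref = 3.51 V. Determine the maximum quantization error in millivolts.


The maximum quantization error is +/- LSB/2.
LSB = Vref / 2^n = 3.51 / 8192 = 0.00042847 V
Max error = LSB / 2 = 0.00042847 / 2 = 0.00021423 V
Max error = 0.2142 mV

0.2142 mV


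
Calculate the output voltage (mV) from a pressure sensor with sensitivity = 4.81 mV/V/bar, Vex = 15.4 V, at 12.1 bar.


Output = sensitivity * Vex * P.
Vout = 4.81 * 15.4 * 12.1
Vout = 74.074 * 12.1
Vout = 896.3 mV

896.3 mV


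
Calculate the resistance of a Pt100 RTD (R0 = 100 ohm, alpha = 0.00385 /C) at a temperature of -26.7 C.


The RTD equation: Rt = R0 * (1 + alpha * T).
Rt = 100 * (1 + 0.00385 * -26.7)
Rt = 100 * (1 + -0.102795)
Rt = 100 * 0.897205
Rt = 89.721 ohm

89.721 ohm


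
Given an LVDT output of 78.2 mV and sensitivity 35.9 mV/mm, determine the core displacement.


Displacement = Vout / sensitivity.
d = 78.2 / 35.9
d = 2.178 mm

2.178 mm


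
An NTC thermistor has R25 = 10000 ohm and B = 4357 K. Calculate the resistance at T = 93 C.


NTC thermistor equation: Rt = R25 * exp(B * (1/T - 1/T25)).
T in Kelvin: 366.15 K, T25 = 298.15 K
1/T - 1/T25 = 1/366.15 - 1/298.15 = -0.0006229
B * (1/T - 1/T25) = 4357 * -0.0006229 = -2.714
Rt = 10000 * exp(-2.714) = 662.7 ohm

662.7 ohm


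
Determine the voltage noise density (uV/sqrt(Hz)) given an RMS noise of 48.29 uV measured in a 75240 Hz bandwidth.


Noise spectral density = Vrms / sqrt(BW).
NSD = 48.29 / sqrt(75240)
NSD = 48.29 / 274.2991
NSD = 0.176 uV/sqrt(Hz)

0.176 uV/sqrt(Hz)


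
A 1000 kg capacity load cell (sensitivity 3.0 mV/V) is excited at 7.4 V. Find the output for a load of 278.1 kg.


Vout = rated_output * Vex * (load / capacity).
Vout = 3.0 * 7.4 * (278.1 / 1000)
Vout = 3.0 * 7.4 * 0.2781
Vout = 6.174 mV

6.174 mV


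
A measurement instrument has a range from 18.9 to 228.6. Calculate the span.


Span = upper range - lower range.
Span = 228.6 - (18.9)
Span = 209.7

209.7


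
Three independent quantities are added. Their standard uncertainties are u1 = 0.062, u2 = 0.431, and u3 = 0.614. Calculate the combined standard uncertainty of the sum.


For a sum of independent quantities, uc = sqrt(u1^2 + u2^2 + u3^2).
uc = sqrt(0.062^2 + 0.431^2 + 0.614^2)
uc = sqrt(0.003844 + 0.185761 + 0.376996)
uc = 0.7527

0.7527


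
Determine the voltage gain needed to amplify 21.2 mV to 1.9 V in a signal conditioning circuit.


Gain = Vout / Vin (converting to same units).
G = 1.9 V / 21.2 mV
G = 1900.0 mV / 21.2 mV
G = 89.62

89.62


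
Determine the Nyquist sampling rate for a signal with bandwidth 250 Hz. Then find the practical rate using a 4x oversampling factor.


By Nyquist theorem, fs_min = 2 * fmax.
fs_min = 2 * 250 = 500 Hz
Practical rate = 4 * fs_min = 4 * 500 = 2000 Hz

fs_min = 500 Hz, fs_practical = 2000 Hz


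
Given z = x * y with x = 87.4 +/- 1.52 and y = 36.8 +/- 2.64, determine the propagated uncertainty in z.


For a product z = x*y, the relative uncertainty is:
uz/z = sqrt((ux/x)^2 + (uy/y)^2)
Relative uncertainties: ux/x = 1.52/87.4 = 0.017391
uy/y = 2.64/36.8 = 0.071739
z = 87.4 * 36.8 = 3216.3
uz = 3216.3 * sqrt(0.017391^2 + 0.071739^2) = 237.419

237.419


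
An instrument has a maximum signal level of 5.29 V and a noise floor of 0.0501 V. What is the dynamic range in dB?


Dynamic range = 20 * log10(Vmax / Vnoise).
DR = 20 * log10(5.29 / 0.0501)
DR = 20 * log10(105.59)
DR = 40.47 dB

40.47 dB


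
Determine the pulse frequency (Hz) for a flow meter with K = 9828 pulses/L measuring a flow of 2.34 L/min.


Frequency = K * Q / 60 (converting L/min to L/s).
f = 9828 * 2.34 / 60
f = 22997.52 / 60
f = 383.29 Hz

383.29 Hz


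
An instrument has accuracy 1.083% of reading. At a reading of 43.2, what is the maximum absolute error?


Absolute error = (accuracy% / 100) * reading.
Error = (1.083 / 100) * 43.2
Error = 0.01083 * 43.2
Error = 0.4679

0.4679


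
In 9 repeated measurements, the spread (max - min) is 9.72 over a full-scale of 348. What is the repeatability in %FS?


Repeatability = (spread / full scale) * 100%.
R = (9.72 / 348) * 100
R = 2.793 %FS

2.793 %FS


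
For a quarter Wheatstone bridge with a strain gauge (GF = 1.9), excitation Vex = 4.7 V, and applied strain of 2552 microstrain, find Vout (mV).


Quarter bridge output: Vout = (GF * epsilon * Vex) / 4.
Vout = (1.9 * 2552e-6 * 4.7) / 4
Vout = 0.02278936 / 4 V
Vout = 0.00569734 V = 5.6973 mV

5.6973 mV


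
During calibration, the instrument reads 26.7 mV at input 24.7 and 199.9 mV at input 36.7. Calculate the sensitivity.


Sensitivity = (y2 - y1) / (x2 - x1).
S = (199.9 - 26.7) / (36.7 - 24.7)
S = 173.2 / 12.0
S = 14.4333 mV/unit

14.4333 mV/unit


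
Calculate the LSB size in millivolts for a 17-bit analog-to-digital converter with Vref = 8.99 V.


The resolution (LSB) of an ADC is Vref / 2^n.
LSB = 8.99 / 2^17
LSB = 8.99 / 131072
LSB = 6.859e-05 V = 0.06858826 mV

0.06858826 mV


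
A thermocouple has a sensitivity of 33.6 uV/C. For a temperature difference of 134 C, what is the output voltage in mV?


The thermocouple output V = sensitivity * dT.
V = 33.6 uV/C * 134 C
V = 4502.4 uV
V = 4.502 mV

4.502 mV


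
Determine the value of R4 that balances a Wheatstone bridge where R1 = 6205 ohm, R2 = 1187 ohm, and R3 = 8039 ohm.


At balance: R1*R4 = R2*R3, so R4 = R2*R3/R1.
R4 = 1187 * 8039 / 6205
R4 = 9542293 / 6205
R4 = 1537.84 ohm

1537.84 ohm


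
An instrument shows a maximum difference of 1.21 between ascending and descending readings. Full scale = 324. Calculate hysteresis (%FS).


Hysteresis = (max difference / full scale) * 100%.
H = (1.21 / 324) * 100
H = 0.373 %FS

0.373 %FS


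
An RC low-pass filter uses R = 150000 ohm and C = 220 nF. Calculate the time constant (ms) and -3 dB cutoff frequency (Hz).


Time constant: tau = R * C.
tau = 150000 * 2.20e-07 = 0.033 s
tau = 33.0 ms
Cutoff frequency: fc = 1 / (2*pi*R*C).
fc = 1 / (2*pi*0.033) = 4.82 Hz

tau = 33.0 ms, fc = 4.82 Hz


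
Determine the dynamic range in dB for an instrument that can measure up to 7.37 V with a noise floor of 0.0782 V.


Dynamic range = 20 * log10(Vmax / Vnoise).
DR = 20 * log10(7.37 / 0.0782)
DR = 20 * log10(94.25)
DR = 39.49 dB

39.49 dB


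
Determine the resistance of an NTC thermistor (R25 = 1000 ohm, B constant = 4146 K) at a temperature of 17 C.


NTC thermistor equation: Rt = R25 * exp(B * (1/T - 1/T25)).
T in Kelvin: 290.15 K, T25 = 298.15 K
1/T - 1/T25 = 1/290.15 - 1/298.15 = 9.248e-05
B * (1/T - 1/T25) = 4146 * 9.248e-05 = 0.3834
Rt = 1000 * exp(0.3834) = 1467.3 ohm

1467.3 ohm


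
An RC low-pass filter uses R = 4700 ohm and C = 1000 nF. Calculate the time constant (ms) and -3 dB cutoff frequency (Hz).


Time constant: tau = R * C.
tau = 4700 * 1.00e-06 = 0.0047 s
tau = 4.7 ms
Cutoff frequency: fc = 1 / (2*pi*R*C).
fc = 1 / (2*pi*0.0047) = 33.86 Hz

tau = 4.7 ms, fc = 33.86 Hz


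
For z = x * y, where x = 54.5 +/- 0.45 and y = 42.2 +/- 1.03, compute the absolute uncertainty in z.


For a product z = x*y, the relative uncertainty is:
uz/z = sqrt((ux/x)^2 + (uy/y)^2)
Relative uncertainties: ux/x = 0.45/54.5 = 0.008257
uy/y = 1.03/42.2 = 0.024408
z = 54.5 * 42.2 = 2299.9
uz = 2299.9 * sqrt(0.008257^2 + 0.024408^2) = 59.26

59.26


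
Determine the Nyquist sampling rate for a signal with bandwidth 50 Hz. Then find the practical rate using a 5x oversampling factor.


By Nyquist theorem, fs_min = 2 * fmax.
fs_min = 2 * 50 = 100 Hz
Practical rate = 5 * fs_min = 5 * 100 = 500 Hz

fs_min = 100 Hz, fs_practical = 500 Hz


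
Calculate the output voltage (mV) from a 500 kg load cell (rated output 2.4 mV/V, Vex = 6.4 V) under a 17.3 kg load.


Vout = rated_output * Vex * (load / capacity).
Vout = 2.4 * 6.4 * (17.3 / 500)
Vout = 2.4 * 6.4 * 0.0346
Vout = 0.531 mV

0.531 mV


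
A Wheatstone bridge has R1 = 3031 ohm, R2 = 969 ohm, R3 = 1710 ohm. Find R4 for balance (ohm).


At balance: R1*R4 = R2*R3, so R4 = R2*R3/R1.
R4 = 969 * 1710 / 3031
R4 = 1656990 / 3031
R4 = 546.68 ohm

546.68 ohm


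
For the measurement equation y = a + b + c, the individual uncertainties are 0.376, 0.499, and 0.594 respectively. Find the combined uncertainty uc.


For a sum of independent quantities, uc = sqrt(u1^2 + u2^2 + u3^2).
uc = sqrt(0.376^2 + 0.499^2 + 0.594^2)
uc = sqrt(0.141376 + 0.249001 + 0.352836)
uc = 0.8621

0.8621


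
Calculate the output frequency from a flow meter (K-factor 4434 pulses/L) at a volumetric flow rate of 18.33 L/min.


Frequency = K * Q / 60 (converting L/min to L/s).
f = 4434 * 18.33 / 60
f = 81275.22 / 60
f = 1354.59 Hz

1354.59 Hz


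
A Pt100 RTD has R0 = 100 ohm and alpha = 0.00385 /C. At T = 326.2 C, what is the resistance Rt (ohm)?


The RTD equation: Rt = R0 * (1 + alpha * T).
Rt = 100 * (1 + 0.00385 * 326.2)
Rt = 100 * (1 + 1.25587)
Rt = 100 * 2.25587
Rt = 225.587 ohm

225.587 ohm


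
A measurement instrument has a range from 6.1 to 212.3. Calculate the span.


Span = upper range - lower range.
Span = 212.3 - (6.1)
Span = 206.2

206.2


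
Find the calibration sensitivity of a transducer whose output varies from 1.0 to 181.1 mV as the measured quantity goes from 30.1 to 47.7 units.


Sensitivity = (y2 - y1) / (x2 - x1).
S = (181.1 - 1.0) / (47.7 - 30.1)
S = 180.1 / 17.6
S = 10.233 mV/unit

10.233 mV/unit


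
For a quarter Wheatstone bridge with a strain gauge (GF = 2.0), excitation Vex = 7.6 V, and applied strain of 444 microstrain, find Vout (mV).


Quarter bridge output: Vout = (GF * epsilon * Vex) / 4.
Vout = (2.0 * 444e-6 * 7.6) / 4
Vout = 0.0067488 / 4 V
Vout = 0.0016872 V = 1.6872 mV

1.6872 mV


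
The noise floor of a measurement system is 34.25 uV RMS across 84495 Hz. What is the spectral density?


Noise spectral density = Vrms / sqrt(BW).
NSD = 34.25 / sqrt(84495)
NSD = 34.25 / 290.6802
NSD = 0.1178 uV/sqrt(Hz)

0.1178 uV/sqrt(Hz)


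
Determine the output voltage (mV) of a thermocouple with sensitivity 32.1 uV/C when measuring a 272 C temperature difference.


The thermocouple output V = sensitivity * dT.
V = 32.1 uV/C * 272 C
V = 8731.2 uV
V = 8.731 mV

8.731 mV


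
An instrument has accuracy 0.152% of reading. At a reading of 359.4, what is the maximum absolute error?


Absolute error = (accuracy% / 100) * reading.
Error = (0.152 / 100) * 359.4
Error = 0.00152 * 359.4
Error = 0.5463

0.5463


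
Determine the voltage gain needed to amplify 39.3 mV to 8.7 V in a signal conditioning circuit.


Gain = Vout / Vin (converting to same units).
G = 8.7 V / 39.3 mV
G = 8700.0 mV / 39.3 mV
G = 221.37

221.37


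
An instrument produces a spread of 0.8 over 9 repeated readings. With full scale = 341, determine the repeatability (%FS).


Repeatability = (spread / full scale) * 100%.
R = (0.8 / 341) * 100
R = 0.235 %FS

0.235 %FS


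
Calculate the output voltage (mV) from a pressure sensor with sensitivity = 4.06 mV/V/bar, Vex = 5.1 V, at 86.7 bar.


Output = sensitivity * Vex * P.
Vout = 4.06 * 5.1 * 86.7
Vout = 20.706 * 86.7
Vout = 1795.21 mV

1795.21 mV


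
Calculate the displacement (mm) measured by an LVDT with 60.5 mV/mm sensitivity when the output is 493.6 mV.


Displacement = Vout / sensitivity.
d = 493.6 / 60.5
d = 8.159 mm

8.159 mm


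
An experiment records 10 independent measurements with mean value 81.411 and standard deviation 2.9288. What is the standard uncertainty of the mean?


The standard uncertainty for Type A evaluation is u = s / sqrt(n).
u = 2.9288 / sqrt(10)
u = 2.9288 / 3.1623
u = 0.9262

0.9262


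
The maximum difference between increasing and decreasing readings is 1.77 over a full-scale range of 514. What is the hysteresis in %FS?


Hysteresis = (max difference / full scale) * 100%.
H = (1.77 / 514) * 100
H = 0.344 %FS

0.344 %FS


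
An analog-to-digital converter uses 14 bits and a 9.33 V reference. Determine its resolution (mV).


The resolution (LSB) of an ADC is Vref / 2^n.
LSB = 9.33 / 2^14
LSB = 9.33 / 16384
LSB = 0.00056946 V = 0.56945801 mV

0.56945801 mV


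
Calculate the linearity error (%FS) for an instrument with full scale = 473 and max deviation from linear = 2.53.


Linearity error = (max deviation / full scale) * 100%.
Linearity = (2.53 / 473) * 100
Linearity = 0.535 %FS

0.535 %FS


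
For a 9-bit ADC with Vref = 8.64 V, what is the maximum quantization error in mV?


The maximum quantization error is +/- LSB/2.
LSB = Vref / 2^n = 8.64 / 512 = 0.016875 V
Max error = LSB / 2 = 0.016875 / 2 = 0.0084375 V
Max error = 8.4375 mV

8.4375 mV


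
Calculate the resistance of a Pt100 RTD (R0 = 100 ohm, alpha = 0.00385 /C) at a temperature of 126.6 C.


The RTD equation: Rt = R0 * (1 + alpha * T).
Rt = 100 * (1 + 0.00385 * 126.6)
Rt = 100 * (1 + 0.48741)
Rt = 100 * 1.48741
Rt = 148.741 ohm

148.741 ohm


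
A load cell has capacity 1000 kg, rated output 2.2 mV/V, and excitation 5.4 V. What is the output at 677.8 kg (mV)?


Vout = rated_output * Vex * (load / capacity).
Vout = 2.2 * 5.4 * (677.8 / 1000)
Vout = 2.2 * 5.4 * 0.6778
Vout = 8.052 mV

8.052 mV


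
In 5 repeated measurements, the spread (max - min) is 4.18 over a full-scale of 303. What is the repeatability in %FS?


Repeatability = (spread / full scale) * 100%.
R = (4.18 / 303) * 100
R = 1.38 %FS

1.38 %FS


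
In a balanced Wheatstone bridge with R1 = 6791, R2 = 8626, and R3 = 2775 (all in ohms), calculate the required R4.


At balance: R1*R4 = R2*R3, so R4 = R2*R3/R1.
R4 = 8626 * 2775 / 6791
R4 = 23937150 / 6791
R4 = 3524.83 ohm

3524.83 ohm


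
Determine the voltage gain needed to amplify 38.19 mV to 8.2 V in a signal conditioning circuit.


Gain = Vout / Vin (converting to same units).
G = 8.2 V / 38.19 mV
G = 8200.0 mV / 38.19 mV
G = 214.72

214.72


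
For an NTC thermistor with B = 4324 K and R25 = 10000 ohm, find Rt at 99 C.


NTC thermistor equation: Rt = R25 * exp(B * (1/T - 1/T25)).
T in Kelvin: 372.15 K, T25 = 298.15 K
1/T - 1/T25 = 1/372.15 - 1/298.15 = -0.00066693
B * (1/T - 1/T25) = 4324 * -0.00066693 = -2.8838
Rt = 10000 * exp(-2.8838) = 559.2 ohm

559.2 ohm


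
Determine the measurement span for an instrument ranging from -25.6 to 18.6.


Span = upper range - lower range.
Span = 18.6 - (-25.6)
Span = 44.2

44.2


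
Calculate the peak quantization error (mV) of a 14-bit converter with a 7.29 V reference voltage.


The maximum quantization error is +/- LSB/2.
LSB = Vref / 2^n = 7.29 / 16384 = 0.00044495 V
Max error = LSB / 2 = 0.00044495 / 2 = 0.00022247 V
Max error = 0.2225 mV

0.2225 mV


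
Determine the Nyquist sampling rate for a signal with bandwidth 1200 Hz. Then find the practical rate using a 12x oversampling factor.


By Nyquist theorem, fs_min = 2 * fmax.
fs_min = 2 * 1200 = 2400 Hz
Practical rate = 12 * fs_min = 12 * 2400 = 28800 Hz

fs_min = 2400 Hz, fs_practical = 28800 Hz


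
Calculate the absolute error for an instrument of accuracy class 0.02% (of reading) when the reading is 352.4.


Absolute error = (accuracy% / 100) * reading.
Error = (0.02 / 100) * 352.4
Error = 0.0002 * 352.4
Error = 0.0705

0.0705


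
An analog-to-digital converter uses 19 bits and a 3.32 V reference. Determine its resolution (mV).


The resolution (LSB) of an ADC is Vref / 2^n.
LSB = 3.32 / 2^19
LSB = 3.32 / 524288
LSB = 6.33e-06 V = 0.0063324 mV

0.0063324 mV


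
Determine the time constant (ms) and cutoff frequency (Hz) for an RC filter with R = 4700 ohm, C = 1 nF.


Time constant: tau = R * C.
tau = 4700 * 1.00e-09 = 4.7e-06 s
tau = 0.0047 ms
Cutoff frequency: fc = 1 / (2*pi*R*C).
fc = 1 / (2*pi*4.7e-06) = 33862.75 Hz

tau = 0.0047 ms, fc = 33862.75 Hz


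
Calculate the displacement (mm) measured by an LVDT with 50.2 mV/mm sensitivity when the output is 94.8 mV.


Displacement = Vout / sensitivity.
d = 94.8 / 50.2
d = 1.888 mm

1.888 mm


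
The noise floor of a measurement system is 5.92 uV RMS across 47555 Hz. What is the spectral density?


Noise spectral density = Vrms / sqrt(BW).
NSD = 5.92 / sqrt(47555)
NSD = 5.92 / 218.0711
NSD = 0.0271 uV/sqrt(Hz)

0.0271 uV/sqrt(Hz)


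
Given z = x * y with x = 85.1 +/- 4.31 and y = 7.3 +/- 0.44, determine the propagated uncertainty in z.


For a product z = x*y, the relative uncertainty is:
uz/z = sqrt((ux/x)^2 + (uy/y)^2)
Relative uncertainties: ux/x = 4.31/85.1 = 0.050646
uy/y = 0.44/7.3 = 0.060274
z = 85.1 * 7.3 = 621.2
uz = 621.2 * sqrt(0.050646^2 + 0.060274^2) = 48.908

48.908


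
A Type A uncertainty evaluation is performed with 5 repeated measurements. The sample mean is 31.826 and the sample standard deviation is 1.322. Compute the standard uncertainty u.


The standard uncertainty for Type A evaluation is u = s / sqrt(n).
u = 1.322 / sqrt(5)
u = 1.322 / 2.2361
u = 0.5912

0.5912


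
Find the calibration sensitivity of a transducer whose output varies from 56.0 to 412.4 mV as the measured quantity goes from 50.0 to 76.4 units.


Sensitivity = (y2 - y1) / (x2 - x1).
S = (412.4 - 56.0) / (76.4 - 50.0)
S = 356.4 / 26.4
S = 13.5 mV/unit

13.5 mV/unit


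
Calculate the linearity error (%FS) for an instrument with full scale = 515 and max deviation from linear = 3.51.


Linearity error = (max deviation / full scale) * 100%.
Linearity = (3.51 / 515) * 100
Linearity = 0.682 %FS

0.682 %FS


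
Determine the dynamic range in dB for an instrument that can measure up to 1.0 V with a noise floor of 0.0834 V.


Dynamic range = 20 * log10(Vmax / Vnoise).
DR = 20 * log10(1.0 / 0.0834)
DR = 20 * log10(11.99)
DR = 21.58 dB

21.58 dB


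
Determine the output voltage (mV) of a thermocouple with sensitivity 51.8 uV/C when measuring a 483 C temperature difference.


The thermocouple output V = sensitivity * dT.
V = 51.8 uV/C * 483 C
V = 25019.4 uV
V = 25.019 mV

25.019 mV


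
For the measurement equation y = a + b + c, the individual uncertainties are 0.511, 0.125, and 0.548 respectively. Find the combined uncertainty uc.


For a sum of independent quantities, uc = sqrt(u1^2 + u2^2 + u3^2).
uc = sqrt(0.511^2 + 0.125^2 + 0.548^2)
uc = sqrt(0.261121 + 0.015625 + 0.300304)
uc = 0.7596

0.7596


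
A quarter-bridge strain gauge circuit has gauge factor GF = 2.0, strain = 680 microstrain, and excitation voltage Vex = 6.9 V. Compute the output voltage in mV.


Quarter bridge output: Vout = (GF * epsilon * Vex) / 4.
Vout = (2.0 * 680e-6 * 6.9) / 4
Vout = 0.009384 / 4 V
Vout = 0.002346 V = 2.346 mV

2.346 mV


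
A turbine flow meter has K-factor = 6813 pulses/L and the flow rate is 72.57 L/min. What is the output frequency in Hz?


Frequency = K * Q / 60 (converting L/min to L/s).
f = 6813 * 72.57 / 60
f = 494419.41 / 60
f = 8240.32 Hz

8240.32 Hz


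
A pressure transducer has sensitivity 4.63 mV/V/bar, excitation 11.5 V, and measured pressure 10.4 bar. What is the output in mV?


Output = sensitivity * Vex * P.
Vout = 4.63 * 11.5 * 10.4
Vout = 53.245 * 10.4
Vout = 553.75 mV

553.75 mV


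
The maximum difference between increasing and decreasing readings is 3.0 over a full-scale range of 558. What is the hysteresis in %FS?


Hysteresis = (max difference / full scale) * 100%.
H = (3.0 / 558) * 100
H = 0.538 %FS

0.538 %FS


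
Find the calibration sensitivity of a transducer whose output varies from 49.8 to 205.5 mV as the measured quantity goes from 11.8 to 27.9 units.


Sensitivity = (y2 - y1) / (x2 - x1).
S = (205.5 - 49.8) / (27.9 - 11.8)
S = 155.7 / 16.1
S = 9.6708 mV/unit

9.6708 mV/unit


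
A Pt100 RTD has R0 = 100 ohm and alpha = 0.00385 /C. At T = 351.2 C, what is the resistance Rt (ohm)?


The RTD equation: Rt = R0 * (1 + alpha * T).
Rt = 100 * (1 + 0.00385 * 351.2)
Rt = 100 * (1 + 1.35212)
Rt = 100 * 2.35212
Rt = 235.212 ohm

235.212 ohm


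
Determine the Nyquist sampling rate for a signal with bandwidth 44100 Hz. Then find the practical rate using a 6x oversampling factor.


By Nyquist theorem, fs_min = 2 * fmax.
fs_min = 2 * 44100 = 88200 Hz
Practical rate = 6 * fs_min = 6 * 88200 = 529200 Hz

fs_min = 88200 Hz, fs_practical = 529200 Hz


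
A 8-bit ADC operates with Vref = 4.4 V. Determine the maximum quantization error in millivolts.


The maximum quantization error is +/- LSB/2.
LSB = Vref / 2^n = 4.4 / 256 = 0.0171875 V
Max error = LSB / 2 = 0.0171875 / 2 = 0.00859375 V
Max error = 8.5938 mV

8.5938 mV


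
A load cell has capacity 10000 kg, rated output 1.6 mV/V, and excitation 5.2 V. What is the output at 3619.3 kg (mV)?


Vout = rated_output * Vex * (load / capacity).
Vout = 1.6 * 5.2 * (3619.3 / 10000)
Vout = 1.6 * 5.2 * 0.36193
Vout = 3.011 mV

3.011 mV


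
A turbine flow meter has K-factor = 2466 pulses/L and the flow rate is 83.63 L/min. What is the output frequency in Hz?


Frequency = K * Q / 60 (converting L/min to L/s).
f = 2466 * 83.63 / 60
f = 206231.58 / 60
f = 3437.19 Hz

3437.19 Hz


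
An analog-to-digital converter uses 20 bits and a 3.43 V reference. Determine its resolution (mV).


The resolution (LSB) of an ADC is Vref / 2^n.
LSB = 3.43 / 2^20
LSB = 3.43 / 1048576
LSB = 3.27e-06 V = 0.0032711 mV

0.0032711 mV
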